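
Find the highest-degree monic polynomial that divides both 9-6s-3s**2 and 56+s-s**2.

1

Apply the Euclidean algorithm:
  -3s**2-6s+9 = (3)(-s**2+s+56) + (-9s-159)
  -s**2+s+56 = ((1/9)s-56/27)(-9s-159) + (-2464/9)
  -9s-159 = ((81/2464)s+1431/2464)(-2464/9) + (0)
The last nonzero remainder is the constant -2464/9, so the polynomials are coprime and gcd = 1.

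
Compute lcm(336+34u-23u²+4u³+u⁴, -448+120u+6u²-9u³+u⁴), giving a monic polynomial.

-9408-1960u+878u²-9u³-63u⁴+u⁵+u⁶

Apply the Euclidean algorithm:
  u⁴+4u³-23u²+34u+336 = (u⁴-9u³+6u²+120u-448) + (13u³-29u²-86u+784)
  u⁴-9u³+6u²+120u-448 = ((1/13)u-88/169)(13u³-29u²-86u+784) + (-(420/169)u²+(2520/169)u-6720/169)
  13u³-29u²-86u+784 = (-(2197/420)u-1183/60)(-(420/169)u²+(2520/169)u-6720/169) + (0)
Last nonzero remainder: -(420/169)u²+(2520/169)u-6720/169. Dividing through by -420/169 gives the monic gcd u²-6u+16.
Then lcm(f, g) = f·g / gcd(f, g); expanding and making the result monic gives the answer.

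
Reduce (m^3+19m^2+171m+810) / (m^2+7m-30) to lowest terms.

(m^2+9m+81)/(m-3)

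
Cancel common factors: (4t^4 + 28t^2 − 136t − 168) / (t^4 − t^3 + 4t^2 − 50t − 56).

(4t − 12)/(t − 4)

Repeated division with remainder:
  4t^4 + 28t^2 − 136t − 168 = (4)(t^4 − t^3 + 4t^2 − 50t − 56) + (4t^3 + 12t^2 + 64t + 56)
  t^4 − t^3 + 4t^2 − 50t − 56 = ((1/4)t − 1)(4t^3 + 12t^2 + 64t + 56) + (0)
Last nonzero remainder: 4t^3 + 12t^2 + 64t + 56. Dividing through by 4 gives the monic gcd t^3 + 3t^2 + 16t + 14.
Cancel t^3 + 3t^2 + 16t + 14 from numerator and denominator to get the reduced form.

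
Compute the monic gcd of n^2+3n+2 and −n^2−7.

1

Apply the Euclidean algorithm:
  n^2+3n+2 = (−1)(−n^2−7) + (3n−5)
  −n^2−7 = (−(1/3)n−5/9)(3n−5) + (−88/9)
  3n−5 = (−(27/88)n+45/88)(−88/9) + (0)
The last nonzero remainder is the constant −88/9, so the polynomials are coprime and gcd = 1.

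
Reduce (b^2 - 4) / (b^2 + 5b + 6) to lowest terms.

(b - 2)/(b + 3)

By polynomial division,
  b^2 - 4 = (b^2 + 5b + 6) + (-5b - 10)
  b^2 + 5b + 6 = (-(1/5)b - 3/5)(-5b - 10) + (0)
Last nonzero remainder: -5b - 10. Dividing through by -5 gives the monic gcd b + 2.
Cancel b + 2 from numerator and denominator to get the reduced form.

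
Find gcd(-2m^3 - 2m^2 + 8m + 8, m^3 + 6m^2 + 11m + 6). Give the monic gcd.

Apply the Euclidean algorithm:
  -2m^3 - 2m^2 + 8m + 8 = (-2)(m^3 + 6m^2 + 11m + 6) + (10m^2 + 30m + 20)
  m^3 + 6m^2 + 11m + 6 = ((1/10)m + 3/10)(10m^2 + 30m + 20) + (0)
Last nonzero remainder: 10m^2 + 30m + 20. Dividing through by 10 gives the monic gcd m^2 + 3m + 2.

m^2 + 3m + 2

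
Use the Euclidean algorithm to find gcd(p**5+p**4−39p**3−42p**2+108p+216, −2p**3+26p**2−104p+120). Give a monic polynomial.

p**2−8p+12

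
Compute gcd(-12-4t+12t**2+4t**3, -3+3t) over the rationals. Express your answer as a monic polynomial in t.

Apply the Euclidean algorithm:
  4t**3+12t**2-4t-12 = ((4/3)t**2+(16/3)t+4)(3t-3) + (0)
Last nonzero remainder: 3t-3. Dividing through by 3 gives the monic gcd t-1.

-1+t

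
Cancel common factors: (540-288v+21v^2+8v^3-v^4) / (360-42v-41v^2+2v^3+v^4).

Euclidean algorithm in ℚ[v]:
  -v^4+8v^3+21v^2-288v+540 = (-1)(v^4+2v^3-41v^2-42v+360) + (10v^3-20v^2-330v+900)
  v^4+2v^3-41v^2-42v+360 = ((1/10)v+2/5)(10v^3-20v^2-330v+900) + (0)
Last nonzero remainder: 10v^3-20v^2-330v+900. Dividing through by 10 gives the monic gcd v^3-2v^2-33v+90.
Cancel v^3-2v^2-33v+90 from numerator and denominator to get the reduced form.

(6-v)/(4+v)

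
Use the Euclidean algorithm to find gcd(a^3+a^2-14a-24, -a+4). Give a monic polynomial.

By polynomial division,
  a^3+a^2-14a-24 = (-a^2-5a-6)(-a+4) + (0)
Last nonzero remainder: -a+4. Dividing through by -1 gives the monic gcd a-4.

a-4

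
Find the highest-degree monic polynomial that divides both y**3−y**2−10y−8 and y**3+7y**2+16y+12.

Repeated division with remainder:
  y**3−y**2−10y−8 = (y**3+7y**2+16y+12) + (−8y**2−26y−20)
  y**3+7y**2+16y+12 = (−(1/8)y−15/32)(−8y**2−26y−20) + ((21/16)y+21/8)
  −8y**2−26y−20 = (−(128/21)y−160/21)((21/16)y+21/8) + (0)
Last nonzero remainder: (21/16)y+21/8. Dividing through by 21/16 gives the monic gcd y+2.

y+2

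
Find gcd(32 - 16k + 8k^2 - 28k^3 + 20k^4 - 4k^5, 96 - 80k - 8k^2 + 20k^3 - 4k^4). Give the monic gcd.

Euclidean algorithm in ℚ[k]:
  -4k^5 + 20k^4 - 28k^3 + 8k^2 - 16k + 32 = (k)(-4k^4 + 20k^3 - 8k^2 - 80k + 96) + (-20k^3 + 88k^2 - 112k + 32)
  -4k^4 + 20k^3 - 8k^2 - 80k + 96 = ((1/5)k - 3/25)(-20k^3 + 88k^2 - 112k + 32) + ((624/25)k^2 - (2496/25)k + 2496/25)
  -20k^3 + 88k^2 - 112k + 32 = (-(125/156)k + 25/78)((624/25)k^2 - (2496/25)k + 2496/25) + (0)
Last nonzero remainder: (624/25)k^2 - (2496/25)k + 2496/25. Dividing through by 624/25 gives the monic gcd k^2 - 4k + 4.

4 - 4k + k^2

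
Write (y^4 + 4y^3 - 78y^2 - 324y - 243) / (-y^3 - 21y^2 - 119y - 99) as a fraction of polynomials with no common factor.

(-y^2 + 6y + 27)/(y + 11)

Apply the Euclidean algorithm:
  y^4 + 4y^3 - 78y^2 - 324y - 243 = (-y + 17)(-y^3 - 21y^2 - 119y - 99) + (160y^2 + 1600y + 1440)
  -y^3 - 21y^2 - 119y - 99 = (-(1/160)y - 11/160)(160y^2 + 1600y + 1440) + (0)
Last nonzero remainder: 160y^2 + 1600y + 1440. Dividing through by 160 gives the monic gcd y^2 + 10y + 9.
Cancel y^2 + 10y + 9 from numerator and denominator to get the reduced form.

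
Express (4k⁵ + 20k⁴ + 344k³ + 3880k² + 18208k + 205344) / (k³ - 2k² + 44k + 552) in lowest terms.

(4k³ + 52k² + 392k + 2232)/(k + 6)

By polynomial division,
  4k⁵ + 20k⁴ + 344k³ + 3880k² + 18208k + 205344 = (4k² + 28k + 224)(k³ - 2k² + 44k + 552) + (888k² - 7104k + 81696)
  k³ - 2k² + 44k + 552 = ((1/888)k + 1/148)(888k² - 7104k + 81696) + (0)
Last nonzero remainder: 888k² - 7104k + 81696. Dividing through by 888 gives the monic gcd k² - 8k + 92.
Cancel k² - 8k + 92 from numerator and denominator to get the reduced form.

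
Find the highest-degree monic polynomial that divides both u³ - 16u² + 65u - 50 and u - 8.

1

Euclidean algorithm in ℚ[u]:
  u³ - 16u² + 65u - 50 = (u² - 8u + 1)(u - 8) + (-42)
  u - 8 = (-(1/42)u + 4/21)(-42) + (0)
The last nonzero remainder is the constant -42, so the polynomials are coprime and gcd = 1.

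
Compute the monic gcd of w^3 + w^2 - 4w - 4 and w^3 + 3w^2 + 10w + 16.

Euclidean algorithm in ℚ[w]:
  w^3 + w^2 - 4w - 4 = (w^3 + 3w^2 + 10w + 16) + (-2w^2 - 14w - 20)
  w^3 + 3w^2 + 10w + 16 = (-(1/2)w + 2)(-2w^2 - 14w - 20) + (28w + 56)
  -2w^2 - 14w - 20 = (-(1/14)w - 5/14)(28w + 56) + (0)
Last nonzero remainder: 28w + 56. Dividing through by 28 gives the monic gcd w + 2.

w + 2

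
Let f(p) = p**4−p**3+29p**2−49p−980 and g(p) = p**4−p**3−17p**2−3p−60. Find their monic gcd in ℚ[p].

Repeated division with remainder:
  p**4−p**3+29p**2−49p−980 = (p**4−p**3−17p**2−3p−60) + (46p**2−46p−920)
  p**4−p**3−17p**2−3p−60 = ((1/46)p**2+3/46)(46p**2−46p−920) + (0)
Last nonzero remainder: 46p**2−46p−920. Dividing through by 46 gives the monic gcd p**2−p−20.

p**2−p−20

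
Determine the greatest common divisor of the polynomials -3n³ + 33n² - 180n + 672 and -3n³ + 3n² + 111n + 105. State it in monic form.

Repeated division with remainder:
  -3n³ + 33n² - 180n + 672 = (-3n³ + 3n² + 111n + 105) + (30n² - 291n + 567)
  -3n³ + 3n² + 111n + 105 = (-(1/10)n - 87/100)(30n² - 291n + 567) + (-(8547/100)n + 59829/100)
  30n² - 291n + 567 = (-(1000/2849)n + 2700/2849)(-(8547/100)n + 59829/100) + (0)
Last nonzero remainder: -(8547/100)n + 59829/100. Dividing through by -8547/100 gives the monic gcd n - 7.

n - 7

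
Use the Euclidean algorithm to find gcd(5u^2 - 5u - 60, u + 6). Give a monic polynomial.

1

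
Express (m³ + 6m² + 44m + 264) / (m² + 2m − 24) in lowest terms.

By polynomial division,
  m³ + 6m² + 44m + 264 = (m + 4)(m² + 2m − 24) + (60m + 360)
  m² + 2m − 24 = ((1/60)m − 1/15)(60m + 360) + (0)
Last nonzero remainder: 60m + 360. Dividing through by 60 gives the monic gcd m + 6.
Cancel m + 6 from numerator and denominator to get the reduced form.

(m² + 44)/(m − 4)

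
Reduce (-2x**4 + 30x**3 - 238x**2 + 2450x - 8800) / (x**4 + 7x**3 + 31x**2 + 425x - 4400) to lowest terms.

(-2x + 22)/(x + 11)

Euclidean algorithm in ℚ[x]:
  -2x**4 + 30x**3 - 238x**2 + 2450x - 8800 = (-2)(x**4 + 7x**3 + 31x**2 + 425x - 4400) + (44x**3 - 176x**2 + 3300x - 17600)
  x**4 + 7x**3 + 31x**2 + 425x - 4400 = ((1/44)x + 1/4)(44x**3 - 176x**2 + 3300x - 17600) + (0)
Last nonzero remainder: 44x**3 - 176x**2 + 3300x - 17600. Dividing through by 44 gives the monic gcd x**3 - 4x**2 + 75x - 400.
Cancel x**3 - 4x**2 + 75x - 400 from numerator and denominator to get the reduced form.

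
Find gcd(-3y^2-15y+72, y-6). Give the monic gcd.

1

Repeated division with remainder:
  -3y^2-15y+72 = (-3y-33)(y-6) + (-126)
  y-6 = (-(1/126)y+1/21)(-126) + (0)
The last nonzero remainder is the constant -126, so the polynomials are coprime and gcd = 1.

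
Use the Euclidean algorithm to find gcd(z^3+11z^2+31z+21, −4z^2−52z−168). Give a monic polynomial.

z+7

Euclidean algorithm in ℚ[z]:
  z^3+11z^2+31z+21 = (−(1/4)z+1/2)(−4z^2−52z−168) + (15z+105)
  −4z^2−52z−168 = (−(4/15)z−8/5)(15z+105) + (0)
Last nonzero remainder: 15z+105. Dividing through by 15 gives the monic gcd z+7.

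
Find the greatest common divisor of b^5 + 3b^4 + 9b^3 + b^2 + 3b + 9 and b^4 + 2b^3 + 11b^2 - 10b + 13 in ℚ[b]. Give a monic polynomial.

b^2 - b + 1

Euclidean algorithm in ℚ[b]:
  b^5 + 3b^4 + 9b^3 + b^2 + 3b + 9 = (b + 1)(b^4 + 2b^3 + 11b^2 - 10b + 13) + (-4b^3 - 4)
  b^4 + 2b^3 + 11b^2 - 10b + 13 = (-(1/4)b - 1/2)(-4b^3 - 4) + (11b^2 - 11b + 11)
  -4b^3 - 4 = (-(4/11)b - 4/11)(11b^2 - 11b + 11) + (0)
Last nonzero remainder: 11b^2 - 11b + 11. Dividing through by 11 gives the monic gcd b^2 - b + 1.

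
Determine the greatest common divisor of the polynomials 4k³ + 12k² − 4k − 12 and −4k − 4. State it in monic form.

Apply the Euclidean algorithm:
  4k³ + 12k² − 4k − 12 = (−k² − 2k + 3)(−4k − 4) + (0)
Last nonzero remainder: −4k − 4. Dividing through by −4 gives the monic gcd k + 1.

k + 1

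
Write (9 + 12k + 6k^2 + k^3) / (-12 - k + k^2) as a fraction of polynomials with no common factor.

Euclidean algorithm in ℚ[k]:
  k^3 + 6k^2 + 12k + 9 = (k + 7)(k^2 - k - 12) + (31k + 93)
  k^2 - k - 12 = ((1/31)k - 4/31)(31k + 93) + (0)
Last nonzero remainder: 31k + 93. Dividing through by 31 gives the monic gcd k + 3.
Cancel k + 3 from numerator and denominator to get the reduced form.

(3 + 3k + k^2)/(-4 + k)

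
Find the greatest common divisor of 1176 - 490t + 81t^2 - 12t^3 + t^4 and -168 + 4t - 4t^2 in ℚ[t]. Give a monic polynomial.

42 - t + t^2

Repeated division with remainder:
  t^4 - 12t^3 + 81t^2 - 490t + 1176 = (-(1/4)t^2 + (11/4)t - 7)(-4t^2 + 4t - 168) + (0)
Last nonzero remainder: -4t^2 + 4t - 168. Dividing through by -4 gives the monic gcd t^2 - t + 42.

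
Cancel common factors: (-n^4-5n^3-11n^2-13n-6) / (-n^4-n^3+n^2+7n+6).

(n+2)/(n-2)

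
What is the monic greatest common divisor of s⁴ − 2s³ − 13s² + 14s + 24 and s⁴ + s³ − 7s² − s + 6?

Apply the Euclidean algorithm:
  s⁴ − 2s³ − 13s² + 14s + 24 = (s⁴ + s³ − 7s² − s + 6) + (−3s³ − 6s² + 15s + 18)
  s⁴ + s³ − 7s² − s + 6 = (−(1/3)s + 1/3)(−3s³ − 6s² + 15s + 18) + (0)
Last nonzero remainder: −3s³ − 6s² + 15s + 18. Dividing through by −3 gives the monic gcd s³ + 2s² − 5s − 6.

s³ + 2s² − 5s − 6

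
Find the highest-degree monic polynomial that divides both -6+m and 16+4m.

1

Repeated division with remainder:
  m-6 = (1/4)(4m+16) + (-10)
  4m+16 = (-(2/5)m-8/5)(-10) + (0)
The last nonzero remainder is the constant -10, so the polynomials are coprime and gcd = 1.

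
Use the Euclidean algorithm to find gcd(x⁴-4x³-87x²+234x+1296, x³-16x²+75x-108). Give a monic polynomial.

x-9

Euclidean algorithm in ℚ[x]:
  x⁴-4x³-87x²+234x+1296 = (x+12)(x³-16x²+75x-108) + (30x²-558x+2592)
  x³-16x²+75x-108 = ((1/30)x+13/150)(30x²-558x+2592) + ((924/25)x-8316/25)
  30x²-558x+2592 = ((125/154)x-600/77)((924/25)x-8316/25) + (0)
Last nonzero remainder: (924/25)x-8316/25. Dividing through by 924/25 gives the monic gcd x-9.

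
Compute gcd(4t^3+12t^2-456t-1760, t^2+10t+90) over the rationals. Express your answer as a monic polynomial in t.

Euclidean algorithm in ℚ[t]:
  4t^3+12t^2-456t-1760 = (4t-28)(t^2+10t+90) + (-536t+760)
  t^2+10t+90 = (-(1/536)t-765/35912)(-536t+760) + (476685/4489)
  -536t+760 = (-(2406104/476685)t+682328/95337)(476685/4489) + (0)
The last nonzero remainder is the constant 476685/4489, so the polynomials are coprime and gcd = 1.

1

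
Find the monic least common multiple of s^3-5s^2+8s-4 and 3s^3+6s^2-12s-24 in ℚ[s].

s^5-s^4-8s^3+8s^2+16s-16

Apply the Euclidean algorithm:
  s^3-5s^2+8s-4 = (1/3)(3s^3+6s^2-12s-24) + (-7s^2+12s+4)
  3s^3+6s^2-12s-24 = (-(3/7)s-78/49)(-7s^2+12s+4) + ((432/49)s-864/49)
  -7s^2+12s+4 = (-(343/432)s-49/216)((432/49)s-864/49) + (0)
Last nonzero remainder: (432/49)s-864/49. Dividing through by 432/49 gives the monic gcd s-2.
Then lcm(f, g) = f·g / gcd(f, g); expanding and making the result monic gives the answer.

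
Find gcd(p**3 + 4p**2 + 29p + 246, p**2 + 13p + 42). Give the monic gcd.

p + 6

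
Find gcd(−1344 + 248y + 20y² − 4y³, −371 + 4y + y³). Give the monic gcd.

−7 + y

Repeated division with remainder:
  −4y³ + 20y² + 248y − 1344 = (−4)(y³ + 4y − 371) + (20y² + 264y − 2828)
  y³ + 4y − 371 = ((1/20)y − 33/50)(20y² + 264y − 2828) + ((7991/25)y − 55937/25)
  20y² + 264y − 2828 = ((500/7991)y + 10100/7991)((7991/25)y − 55937/25) + (0)
Last nonzero remainder: (7991/25)y − 55937/25. Dividing through by 7991/25 gives the monic gcd y − 7.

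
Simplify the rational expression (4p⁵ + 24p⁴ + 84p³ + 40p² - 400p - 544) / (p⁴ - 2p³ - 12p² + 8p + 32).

Repeated division with remainder:
  4p⁵ + 24p⁴ + 84p³ + 40p² - 400p - 544 = (4p + 32)(p⁴ - 2p³ - 12p² + 8p + 32) + (196p³ + 392p² - 784p - 1568)
  p⁴ - 2p³ - 12p² + 8p + 32 = ((1/196)p - 1/49)(196p³ + 392p² - 784p - 1568) + (0)
Last nonzero remainder: 196p³ + 392p² - 784p - 1568. Dividing through by 196 gives the monic gcd p³ + 2p² - 4p - 8.
Cancel p³ + 2p² - 4p - 8 from numerator and denominator to get the reduced form.

(4p² + 16p + 68)/(p - 4)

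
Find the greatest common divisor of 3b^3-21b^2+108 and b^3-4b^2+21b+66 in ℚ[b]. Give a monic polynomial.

b+2

Euclidean algorithm in ℚ[b]:
  3b^3-21b^2+108 = (3)(b^3-4b^2+21b+66) + (-9b^2-63b-90)
  b^3-4b^2+21b+66 = (-(1/9)b+11/9)(-9b^2-63b-90) + (88b+176)
  -9b^2-63b-90 = (-(9/88)b-45/88)(88b+176) + (0)
Last nonzero remainder: 88b+176. Dividing through by 88 gives the monic gcd b+2.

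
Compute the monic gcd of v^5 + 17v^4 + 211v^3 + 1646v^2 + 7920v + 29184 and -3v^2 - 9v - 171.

v^2 + 3v + 57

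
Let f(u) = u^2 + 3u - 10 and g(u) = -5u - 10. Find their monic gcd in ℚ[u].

1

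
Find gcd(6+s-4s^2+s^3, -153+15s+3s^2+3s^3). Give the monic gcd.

-3+s

Repeated division with remainder:
  s^3-4s^2+s+6 = (1/3)(3s^3+3s^2+15s-153) + (-5s^2-4s+57)
  3s^3+3s^2+15s-153 = (-(3/5)s-3/25)(-5s^2-4s+57) + ((1218/25)s-3654/25)
  -5s^2-4s+57 = (-(125/1218)s-475/1218)((1218/25)s-3654/25) + (0)
Last nonzero remainder: (1218/25)s-3654/25. Dividing through by 1218/25 gives the monic gcd s-3.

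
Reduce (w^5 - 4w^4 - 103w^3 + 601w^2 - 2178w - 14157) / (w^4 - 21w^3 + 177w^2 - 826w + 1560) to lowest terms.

(w^3 + 3w^2 - 121w - 363)/(w^2 - 14w + 40)

Apply the Euclidean algorithm:
  w^5 - 4w^4 - 103w^3 + 601w^2 - 2178w - 14157 = (w + 17)(w^4 - 21w^3 + 177w^2 - 826w + 1560) + (77w^3 - 1582w^2 + 10304w - 40677)
  w^4 - 21w^3 + 177w^2 - 826w + 1560 = ((1/77)w - 5/847)(77w^3 - 1582w^2 + 10304w - 40677) + ((4095/121)w^2 - (28665/121)w + 159705/121)
  77w^3 - 1582w^2 + 10304w - 40677 = ((1331/585)w - 18029/585)((4095/121)w^2 - (28665/121)w + 159705/121) + (0)
Last nonzero remainder: (4095/121)w^2 - (28665/121)w + 159705/121. Dividing through by 4095/121 gives the monic gcd w^2 - 7w + 39.
Cancel w^2 - 7w + 39 from numerator and denominator to get the reduced form.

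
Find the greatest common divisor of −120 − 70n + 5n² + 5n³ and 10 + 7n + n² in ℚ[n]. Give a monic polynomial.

2 + n

Apply the Euclidean algorithm:
  5n³ + 5n² − 70n − 120 = (5n − 30)(n² + 7n + 10) + (90n + 180)
  n² + 7n + 10 = ((1/90)n + 1/18)(90n + 180) + (0)
Last nonzero remainder: 90n + 180. Dividing through by 90 gives the monic gcd n + 2.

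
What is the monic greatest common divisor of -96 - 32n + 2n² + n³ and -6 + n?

-6 + n

By polynomial division,
  n³ + 2n² - 32n - 96 = (n² + 8n + 16)(n - 6) + (0)
The last nonzero remainder n - 6 is already monic.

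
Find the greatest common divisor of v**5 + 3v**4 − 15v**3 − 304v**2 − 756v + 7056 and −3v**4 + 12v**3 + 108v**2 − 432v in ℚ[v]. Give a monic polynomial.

v**3 − 4v**2 − 36v + 144

Repeated division with remainder:
  v**5 + 3v**4 − 15v**3 − 304v**2 − 756v + 7056 = (−(1/3)v − 7/3)(−3v**4 + 12v**3 + 108v**2 − 432v) + (49v**3 − 196v**2 − 1764v + 7056)
  −3v**4 + 12v**3 + 108v**2 − 432v = (−(3/49)v)(49v**3 − 196v**2 − 1764v + 7056) + (0)
Last nonzero remainder: 49v**3 − 196v**2 − 1764v + 7056. Dividing through by 49 gives the monic gcd v**3 − 4v**2 − 36v + 144.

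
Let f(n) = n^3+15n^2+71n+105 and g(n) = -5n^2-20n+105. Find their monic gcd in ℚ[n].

Euclidean algorithm in ℚ[n]:
  n^3+15n^2+71n+105 = (-(1/5)n-11/5)(-5n^2-20n+105) + (48n+336)
  -5n^2-20n+105 = (-(5/48)n+5/16)(48n+336) + (0)
Last nonzero remainder: 48n+336. Dividing through by 48 gives the monic gcd n+7.

n+7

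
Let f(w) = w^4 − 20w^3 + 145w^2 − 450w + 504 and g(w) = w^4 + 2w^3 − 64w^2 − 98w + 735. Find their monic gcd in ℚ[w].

Euclidean algorithm in ℚ[w]:
  w^4 − 20w^3 + 145w^2 − 450w + 504 = (w^4 + 2w^3 − 64w^2 − 98w + 735) + (−22w^3 + 209w^2 − 352w − 231)
  w^4 + 2w^3 − 64w^2 − 98w + 735 = (−(1/22)w − 23/44)(−22w^3 + 209w^2 − 352w − 231) + ((117/4)w^2 − (585/2)w + 2457/4)
  −22w^3 + 209w^2 − 352w − 231 = (−(88/117)w − 44/117)((117/4)w^2 − (585/2)w + 2457/4) + (0)
Last nonzero remainder: (117/4)w^2 − (585/2)w + 2457/4. Dividing through by 117/4 gives the monic gcd w^2 − 10w + 21.

w^2 − 10w + 21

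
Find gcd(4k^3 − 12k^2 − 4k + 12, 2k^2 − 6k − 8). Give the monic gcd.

k + 1

Apply the Euclidean algorithm:
  4k^3 − 12k^2 − 4k + 12 = (2k)(2k^2 − 6k − 8) + (12k + 12)
  2k^2 − 6k − 8 = ((1/6)k − 2/3)(12k + 12) + (0)
Last nonzero remainder: 12k + 12. Dividing through by 12 gives the monic gcd k + 1.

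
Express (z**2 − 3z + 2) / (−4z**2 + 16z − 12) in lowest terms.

(−z + 2)/(4z − 12)

Repeated division with remainder:
  z**2 − 3z + 2 = (−1/4)(−4z**2 + 16z − 12) + (z − 1)
  −4z**2 + 16z − 12 = (−4z + 12)(z − 1) + (0)
The last nonzero remainder z − 1 is already monic.
Cancel z − 1 from numerator and denominator to get the reduced form.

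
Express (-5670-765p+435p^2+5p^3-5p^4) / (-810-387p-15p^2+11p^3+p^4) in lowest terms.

(35-5p)/(5+p)

By polynomial division,
  -5p^4+5p^3+435p^2-765p-5670 = (-5)(p^4+11p^3-15p^2-387p-810) + (60p^3+360p^2-2700p-9720)
  p^4+11p^3-15p^2-387p-810 = ((1/60)p+1/12)(60p^3+360p^2-2700p-9720) + (0)
Last nonzero remainder: 60p^3+360p^2-2700p-9720. Dividing through by 60 gives the monic gcd p^3+6p^2-45p-162.
Cancel p^3+6p^2-45p-162 from numerator and denominator to get the reduced form.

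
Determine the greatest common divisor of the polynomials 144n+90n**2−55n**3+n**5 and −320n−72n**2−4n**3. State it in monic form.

Repeated division with remainder:
  n**5−55n**3+90n**2+144n = (−(1/4)n**2+(9/2)n−189/4)(−4n**3−72n**2−320n) + (−1872n**2−14976n)
  −4n**3−72n**2−320n = ((1/468)n+5/234)(−1872n**2−14976n) + (0)
Last nonzero remainder: −1872n**2−14976n. Dividing through by −1872 gives the monic gcd n**2+8n.

8n+n**2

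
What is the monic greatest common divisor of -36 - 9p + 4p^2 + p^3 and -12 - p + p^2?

Euclidean algorithm in ℚ[p]:
  p^3 + 4p^2 - 9p - 36 = (p + 5)(p^2 - p - 12) + (8p + 24)
  p^2 - p - 12 = ((1/8)p - 1/2)(8p + 24) + (0)
Last nonzero remainder: 8p + 24. Dividing through by 8 gives the monic gcd p + 3.

3 + p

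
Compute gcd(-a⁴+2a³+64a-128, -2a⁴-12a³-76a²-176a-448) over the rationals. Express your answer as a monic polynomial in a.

a²+4a+16

Euclidean algorithm in ℚ[a]:
  -a⁴+2a³+64a-128 = (1/2)(-2a⁴-12a³-76a²-176a-448) + (8a³+38a²+152a+96)
  -2a⁴-12a³-76a²-176a-448 = (-(1/4)a-5/16)(8a³+38a²+152a+96) + (-(209/8)a²-(209/2)a-418)
  8a³+38a²+152a+96 = (-(64/209)a-48/209)(-(209/8)a²-(209/2)a-418) + (0)
Last nonzero remainder: -(209/8)a²-(209/2)a-418. Dividing through by -209/8 gives the monic gcd a²+4a+16.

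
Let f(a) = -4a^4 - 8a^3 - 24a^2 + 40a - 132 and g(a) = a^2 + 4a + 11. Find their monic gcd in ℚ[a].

a^2 + 4a + 11

Euclidean algorithm in ℚ[a]:
  -4a^4 - 8a^3 - 24a^2 + 40a - 132 = (-4a^2 + 8a - 12)(a^2 + 4a + 11) + (0)
The last nonzero remainder a^2 + 4a + 11 is already monic.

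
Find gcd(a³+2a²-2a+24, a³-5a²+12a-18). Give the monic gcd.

a²-2a+6

Repeated division with remainder:
  a³+2a²-2a+24 = (a³-5a²+12a-18) + (7a²-14a+42)
  a³-5a²+12a-18 = ((1/7)a-3/7)(7a²-14a+42) + (0)
Last nonzero remainder: 7a²-14a+42. Dividing through by 7 gives the monic gcd a²-2a+6.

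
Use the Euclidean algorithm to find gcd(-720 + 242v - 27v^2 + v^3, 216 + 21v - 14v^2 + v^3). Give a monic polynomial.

Euclidean algorithm in ℚ[v]:
  v^3 - 27v^2 + 242v - 720 = (v^3 - 14v^2 + 21v + 216) + (-13v^2 + 221v - 936)
  v^3 - 14v^2 + 21v + 216 = (-(1/13)v - 3/13)(-13v^2 + 221v - 936) + (0)
Last nonzero remainder: -13v^2 + 221v - 936. Dividing through by -13 gives the monic gcd v^2 - 17v + 72.

72 - 17v + v^2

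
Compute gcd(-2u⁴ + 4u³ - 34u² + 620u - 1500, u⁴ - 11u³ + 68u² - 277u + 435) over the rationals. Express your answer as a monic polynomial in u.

u² - 8u + 15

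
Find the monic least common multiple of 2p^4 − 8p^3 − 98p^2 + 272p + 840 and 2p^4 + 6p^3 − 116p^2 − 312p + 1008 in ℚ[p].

By polynomial division,
  2p^4 − 8p^3 − 98p^2 + 272p + 840 = (2p^4 + 6p^3 − 116p^2 − 312p + 1008) + (−14p^3 + 18p^2 + 584p − 168)
  2p^4 + 6p^3 − 116p^2 − 312p + 1008 = (−(1/7)p − 30/49)(−14p^3 + 18p^2 + 584p − 168) + (−(1056/49)p^2 + (1056/49)p + 6336/7)
  −14p^3 + 18p^2 + 584p − 168 = ((343/528)p − 49/264)(−(1056/49)p^2 + (1056/49)p + 6336/7) + (0)
Last nonzero remainder: −(1056/49)p^2 + (1056/49)p + 6336/7. Dividing through by −1056/49 gives the monic gcd p^2 − p − 42.
Then lcm(f, g) = f·g / gcd(f, g); expanding and making the result monic gives the answer.

p^6 − 77p^4 − 12p^3 + 1552p^2 + 48p − 5040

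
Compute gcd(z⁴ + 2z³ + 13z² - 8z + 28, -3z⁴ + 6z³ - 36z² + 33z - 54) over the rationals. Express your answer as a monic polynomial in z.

z² - z + 2

Repeated division with remainder:
  z⁴ + 2z³ + 13z² - 8z + 28 = (-1/3)(-3z⁴ + 6z³ - 36z² + 33z - 54) + (4z³ + z² + 3z + 10)
  -3z⁴ + 6z³ - 36z² + 33z - 54 = (-(3/4)z + 27/16)(4z³ + z² + 3z + 10) + (-(567/16)z² + (567/16)z - 567/8)
  4z³ + z² + 3z + 10 = (-(64/567)z - 80/567)(-(567/16)z² + (567/16)z - 567/8) + (0)
Last nonzero remainder: -(567/16)z² + (567/16)z - 567/8. Dividing through by -567/16 gives the monic gcd z² - z + 2.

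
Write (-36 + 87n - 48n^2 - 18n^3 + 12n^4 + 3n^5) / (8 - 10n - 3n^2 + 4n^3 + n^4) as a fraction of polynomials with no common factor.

By polynomial division,
  3n^5 + 12n^4 - 18n^3 - 48n^2 + 87n - 36 = (3n)(n^4 + 4n^3 - 3n^2 - 10n + 8) + (-9n^3 - 18n^2 + 63n - 36)
  n^4 + 4n^3 - 3n^2 - 10n + 8 = (-(1/9)n - 2/9)(-9n^3 - 18n^2 + 63n - 36) + (0)
Last nonzero remainder: -9n^3 - 18n^2 + 63n - 36. Dividing through by -9 gives the monic gcd n^3 + 2n^2 - 7n + 4.
Cancel n^3 + 2n^2 - 7n + 4 from numerator and denominator to get the reduced form.

(-9 + 6n + 3n^2)/(2 + n)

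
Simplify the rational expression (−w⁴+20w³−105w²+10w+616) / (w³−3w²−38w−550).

Euclidean algorithm in ℚ[w]:
  −w⁴+20w³−105w²+10w+616 = (−w+17)(w³−3w²−38w−550) + (−92w²+106w+9966)
  w³−3w²−38w−550 = (−(1/92)w+85/4232)(−92w²+106w+9966) + ((144305/2116)w−1587355/2116)
  −92w²+106w+9966 = (−(194672/144305)w−1917096/144305)((144305/2116)w−1587355/2116) + (0)
Last nonzero remainder: (144305/2116)w−1587355/2116. Dividing through by 144305/2116 gives the monic gcd w−11.
Cancel w−11 from numerator and denominator to get the reduced form.

(−w³+9w²−6w−56)/(w²+8w+50)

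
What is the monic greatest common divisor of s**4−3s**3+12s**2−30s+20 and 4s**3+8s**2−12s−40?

s−2

Euclidean algorithm in ℚ[s]:
  s**4−3s**3+12s**2−30s+20 = ((1/4)s−5/4)(4s**3+8s**2−12s−40) + (25s**2−35s−30)
  4s**3+8s**2−12s−40 = ((4/25)s+68/125)(25s**2−35s−30) + ((296/25)s−592/25)
  25s**2−35s−30 = ((625/296)s+375/296)((296/25)s−592/25) + (0)
Last nonzero remainder: (296/25)s−592/25. Dividing through by 296/25 gives the monic gcd s−2.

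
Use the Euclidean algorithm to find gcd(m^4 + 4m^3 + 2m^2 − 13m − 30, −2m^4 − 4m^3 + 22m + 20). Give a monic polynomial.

Apply the Euclidean algorithm:
  m^4 + 4m^3 + 2m^2 − 13m − 30 = (−1/2)(−2m^4 − 4m^3 + 22m + 20) + (2m^3 + 2m^2 − 2m − 20)
  −2m^4 − 4m^3 + 22m + 20 = (−m − 1)(2m^3 + 2m^2 − 2m − 20) + (0)
Last nonzero remainder: 2m^3 + 2m^2 − 2m − 20. Dividing through by 2 gives the monic gcd m^3 + m^2 − m − 10.

m^3 + m^2 − m − 10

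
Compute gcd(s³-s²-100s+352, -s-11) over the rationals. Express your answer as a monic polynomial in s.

s+11

Euclidean algorithm in ℚ[s]:
  s³-s²-100s+352 = (-s²+12s-32)(-s-11) + (0)
Last nonzero remainder: -s-11. Dividing through by -1 gives the monic gcd s+11.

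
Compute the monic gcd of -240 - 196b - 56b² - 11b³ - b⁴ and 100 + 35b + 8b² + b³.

Apply the Euclidean algorithm:
  -b⁴ - 11b³ - 56b² - 196b - 240 = (-b - 3)(b³ + 8b² + 35b + 100) + (3b² + 9b + 60)
  b³ + 8b² + 35b + 100 = ((1/3)b + 5/3)(3b² + 9b + 60) + (0)
Last nonzero remainder: 3b² + 9b + 60. Dividing through by 3 gives the monic gcd b² + 3b + 20.

20 + 3b + b²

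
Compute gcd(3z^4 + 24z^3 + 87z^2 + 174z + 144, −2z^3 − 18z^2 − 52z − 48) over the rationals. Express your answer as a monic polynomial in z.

z^2 + 5z + 6

Repeated division with remainder:
  3z^4 + 24z^3 + 87z^2 + 174z + 144 = (−(3/2)z + 3/2)(−2z^3 − 18z^2 − 52z − 48) + (36z^2 + 180z + 216)
  −2z^3 − 18z^2 − 52z − 48 = (−(1/18)z − 2/9)(36z^2 + 180z + 216) + (0)
Last nonzero remainder: 36z^2 + 180z + 216. Dividing through by 36 gives the monic gcd z^2 + 5z + 6.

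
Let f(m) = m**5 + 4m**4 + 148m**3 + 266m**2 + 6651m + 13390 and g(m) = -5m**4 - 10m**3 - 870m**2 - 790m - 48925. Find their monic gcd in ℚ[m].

Euclidean algorithm in ℚ[m]:
  m**5 + 4m**4 + 148m**3 + 266m**2 + 6651m + 13390 = (-(1/5)m - 2/5)(-5m**4 - 10m**3 - 870m**2 - 790m - 48925) + (-30m**3 - 240m**2 - 3450m - 6180)
  -5m**4 - 10m**3 - 870m**2 - 790m - 48925 = ((1/6)m - 1)(-30m**3 - 240m**2 - 3450m - 6180) + (-535m**2 - 3210m - 55105)
  -30m**3 - 240m**2 - 3450m - 6180 = ((6/107)m + 12/107)(-535m**2 - 3210m - 55105) + (0)
Last nonzero remainder: -535m**2 - 3210m - 55105. Dividing through by -535 gives the monic gcd m**2 + 6m + 103.

m**2 + 6m + 103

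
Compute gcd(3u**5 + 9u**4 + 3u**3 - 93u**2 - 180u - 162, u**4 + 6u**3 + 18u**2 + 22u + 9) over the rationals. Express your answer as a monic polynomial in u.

u**2 + 4u + 9

Apply the Euclidean algorithm:
  3u**5 + 9u**4 + 3u**3 - 93u**2 - 180u - 162 = (3u - 9)(u**4 + 6u**3 + 18u**2 + 22u + 9) + (3u**3 + 3u**2 - 9u - 81)
  u**4 + 6u**3 + 18u**2 + 22u + 9 = ((1/3)u + 5/3)(3u**3 + 3u**2 - 9u - 81) + (16u**2 + 64u + 144)
  3u**3 + 3u**2 - 9u - 81 = ((3/16)u - 9/16)(16u**2 + 64u + 144) + (0)
Last nonzero remainder: 16u**2 + 64u + 144. Dividing through by 16 gives the monic gcd u**2 + 4u + 9.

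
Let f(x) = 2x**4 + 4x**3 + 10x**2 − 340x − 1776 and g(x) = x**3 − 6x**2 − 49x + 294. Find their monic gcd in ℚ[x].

x − 6

Apply the Euclidean algorithm:
  2x**4 + 4x**3 + 10x**2 − 340x − 1776 = (2x + 16)(x**3 − 6x**2 − 49x + 294) + (204x**2 − 144x − 6480)
  x**3 − 6x**2 − 49x + 294 = ((1/204)x − 15/578)(204x**2 − 144x − 6480) + (−(6061/289)x + 36366/289)
  204x**2 − 144x − 6480 = (−(58956/6061)x − 312120/6061)(−(6061/289)x + 36366/289) + (0)
Last nonzero remainder: −(6061/289)x + 36366/289. Dividing through by −6061/289 gives the monic gcd x − 6.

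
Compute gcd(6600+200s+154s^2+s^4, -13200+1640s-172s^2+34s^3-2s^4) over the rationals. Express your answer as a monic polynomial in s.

60+4s+s^2

By polynomial division,
  s^4+154s^2+200s+6600 = (-1/2)(-2s^4+34s^3-172s^2+1640s-13200) + (17s^3+68s^2+1020s)
  -2s^4+34s^3-172s^2+1640s-13200 = (-(2/17)s+42/17)(17s^3+68s^2+1020s) + (-220s^2-880s-13200)
  17s^3+68s^2+1020s = (-(17/220)s)(-220s^2-880s-13200) + (0)
Last nonzero remainder: -220s^2-880s-13200. Dividing through by -220 gives the monic gcd s^2+4s+60.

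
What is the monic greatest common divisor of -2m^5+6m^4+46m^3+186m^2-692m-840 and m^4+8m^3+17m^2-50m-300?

m^3+3m^2+2m-60

Repeated division with remainder:
  -2m^5+6m^4+46m^3+186m^2-692m-840 = (-2m+22)(m^4+8m^3+17m^2-50m-300) + (-96m^3-288m^2-192m+5760)
  m^4+8m^3+17m^2-50m-300 = (-(1/96)m-5/96)(-96m^3-288m^2-192m+5760) + (0)
Last nonzero remainder: -96m^3-288m^2-192m+5760. Dividing through by -96 gives the monic gcd m^3+3m^2+2m-60.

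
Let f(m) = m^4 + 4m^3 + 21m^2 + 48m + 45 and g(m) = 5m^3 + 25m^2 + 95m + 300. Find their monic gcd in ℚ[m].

m^2 + m + 15

Apply the Euclidean algorithm:
  m^4 + 4m^3 + 21m^2 + 48m + 45 = ((1/5)m - 1/5)(5m^3 + 25m^2 + 95m + 300) + (7m^2 + 7m + 105)
  5m^3 + 25m^2 + 95m + 300 = ((5/7)m + 20/7)(7m^2 + 7m + 105) + (0)
Last nonzero remainder: 7m^2 + 7m + 105. Dividing through by 7 gives the monic gcd m^2 + m + 15.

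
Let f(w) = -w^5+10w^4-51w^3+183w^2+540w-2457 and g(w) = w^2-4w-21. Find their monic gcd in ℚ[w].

Euclidean algorithm in ℚ[w]:
  -w^5+10w^4-51w^3+183w^2+540w-2457 = (-w^3+6w^2-48w+117)(w^2-4w-21) + (0)
The last nonzero remainder w^2-4w-21 is already monic.

w^2-4w-21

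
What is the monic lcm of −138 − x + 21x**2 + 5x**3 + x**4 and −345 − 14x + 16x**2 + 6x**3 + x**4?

Euclidean algorithm in ℚ[x]:
  x**4 + 5x**3 + 21x**2 − x − 138 = (x**4 + 6x**3 + 16x**2 − 14x − 345) + (−x**3 + 5x**2 + 13x + 207)
  x**4 + 6x**3 + 16x**2 − 14x − 345 = (−x − 11)(−x**3 + 5x**2 + 13x + 207) + (84x**2 + 336x + 1932)
  −x**3 + 5x**2 + 13x + 207 = (−(1/84)x + 3/28)(84x**2 + 336x + 1932) + (0)
Last nonzero remainder: 84x**2 + 336x + 1932. Dividing through by 84 gives the monic gcd x**2 + 4x + 23.
Then lcm(f, g) = f·g / gcd(f, g); expanding and making the result monic gives the answer.

2070 − 261x − 455x**2 − 34x**3 + 16x**4 + 7x**5 + x**6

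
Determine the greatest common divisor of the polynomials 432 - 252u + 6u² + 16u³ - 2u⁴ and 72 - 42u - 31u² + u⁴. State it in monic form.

-24 - 2u + u²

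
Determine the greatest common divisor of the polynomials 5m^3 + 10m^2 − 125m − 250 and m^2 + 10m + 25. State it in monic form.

m + 5

Euclidean algorithm in ℚ[m]:
  5m^3 + 10m^2 − 125m − 250 = (5m − 40)(m^2 + 10m + 25) + (150m + 750)
  m^2 + 10m + 25 = ((1/150)m + 1/30)(150m + 750) + (0)
Last nonzero remainder: 150m + 750. Dividing through by 150 gives the monic gcd m + 5.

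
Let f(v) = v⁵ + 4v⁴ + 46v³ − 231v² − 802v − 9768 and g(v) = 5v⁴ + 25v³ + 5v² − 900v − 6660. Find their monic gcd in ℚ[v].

Euclidean algorithm in ℚ[v]:
  v⁵ + 4v⁴ + 46v³ − 231v² − 802v − 9768 = ((1/5)v − 1/5)(5v⁴ + 25v³ + 5v² − 900v − 6660) + (50v³ − 50v² + 350v − 11100)
  5v⁴ + 25v³ + 5v² − 900v − 6660 = ((1/10)v + 3/5)(50v³ − 50v² + 350v − 11100) + (0)
Last nonzero remainder: 50v³ − 50v² + 350v − 11100. Dividing through by 50 gives the monic gcd v³ − v² + 7v − 222.

v³ − v² + 7v − 222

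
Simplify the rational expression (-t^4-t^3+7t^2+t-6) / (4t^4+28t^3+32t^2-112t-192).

(-t^2+1)/(4t^2+24t+32)

By polynomial division,
  -t^4-t^3+7t^2+t-6 = (-1/4)(4t^4+28t^3+32t^2-112t-192) + (6t^3+15t^2-27t-54)
  4t^4+28t^3+32t^2-112t-192 = ((2/3)t+3)(6t^3+15t^2-27t-54) + (5t^2+5t-30)
  6t^3+15t^2-27t-54 = ((6/5)t+9/5)(5t^2+5t-30) + (0)
Last nonzero remainder: 5t^2+5t-30. Dividing through by 5 gives the monic gcd t^2+t-6.
Cancel t^2+t-6 from numerator and denominator to get the reduced form.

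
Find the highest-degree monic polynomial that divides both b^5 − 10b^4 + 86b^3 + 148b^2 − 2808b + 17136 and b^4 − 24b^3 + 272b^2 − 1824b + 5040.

b^2 − 8b + 84

By polynomial division,
  b^5 − 10b^4 + 86b^3 + 148b^2 − 2808b + 17136 = (b + 14)(b^4 − 24b^3 + 272b^2 − 1824b + 5040) + (150b^3 − 1836b^2 + 17688b − 53424)
  b^4 − 24b^3 + 272b^2 − 1824b + 5040 = ((1/150)b − 49/625)(150b^3 − 1836b^2 + 17688b − 53424) + ((6336/625)b^2 − (50688/625)b + 532224/625)
  150b^3 − 1836b^2 + 17688b − 53424 = ((15625/1056)b − 33125/528)((6336/625)b^2 − (50688/625)b + 532224/625) + (0)
Last nonzero remainder: (6336/625)b^2 − (50688/625)b + 532224/625. Dividing through by 6336/625 gives the monic gcd b^2 − 8b + 84.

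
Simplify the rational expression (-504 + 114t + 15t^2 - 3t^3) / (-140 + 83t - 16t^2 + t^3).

(-18 - 3t)/(-5 + t)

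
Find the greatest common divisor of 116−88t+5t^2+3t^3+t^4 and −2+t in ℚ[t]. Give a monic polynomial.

−2+t

Euclidean algorithm in ℚ[t]:
  t^4+3t^3+5t^2−88t+116 = (t^3+5t^2+15t−58)(t−2) + (0)
The last nonzero remainder t−2 is already monic.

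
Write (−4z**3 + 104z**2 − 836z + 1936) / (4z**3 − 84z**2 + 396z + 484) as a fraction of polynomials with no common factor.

(−z + 4)/(z + 1)

By polynomial division,
  −4z**3 + 104z**2 − 836z + 1936 = (−1)(4z**3 − 84z**2 + 396z + 484) + (20z**2 − 440z + 2420)
  4z**3 − 84z**2 + 396z + 484 = ((1/5)z + 1/5)(20z**2 − 440z + 2420) + (0)
Last nonzero remainder: 20z**2 − 440z + 2420. Dividing through by 20 gives the monic gcd z**2 − 22z + 121.
Cancel z**2 − 22z + 121 from numerator and denominator to get the reduced form.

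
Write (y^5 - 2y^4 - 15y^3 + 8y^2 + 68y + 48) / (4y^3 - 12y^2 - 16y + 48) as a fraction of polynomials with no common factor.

Euclidean algorithm in ℚ[y]:
  y^5 - 2y^4 - 15y^3 + 8y^2 + 68y + 48 = ((1/4)y^2 + (1/4)y - 2)(4y^3 - 12y^2 - 16y + 48) + (-24y^2 + 24y + 144)
  4y^3 - 12y^2 - 16y + 48 = (-(1/6)y + 1/3)(-24y^2 + 24y + 144) + (0)
Last nonzero remainder: -24y^2 + 24y + 144. Dividing through by -24 gives the monic gcd y^2 - y - 6.
Cancel y^2 - y - 6 from numerator and denominator to get the reduced form.

(y^3 - y^2 - 10y - 8)/(4y - 8)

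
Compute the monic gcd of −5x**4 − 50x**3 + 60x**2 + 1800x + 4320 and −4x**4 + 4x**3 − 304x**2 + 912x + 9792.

Apply the Euclidean algorithm:
  −5x**4 − 50x**3 + 60x**2 + 1800x + 4320 = (5/4)(−4x**4 + 4x**3 − 304x**2 + 912x + 9792) + (−55x**3 + 440x**2 + 660x − 7920)
  −4x**4 + 4x**3 − 304x**2 + 912x + 9792 = ((4/55)x + 28/55)(−55x**3 + 440x**2 + 660x − 7920) + (−576x**2 + 1152x + 13824)
  −55x**3 + 440x**2 + 660x − 7920 = ((55/576)x − 55/96)(−576x**2 + 1152x + 13824) + (0)
Last nonzero remainder: −576x**2 + 1152x + 13824. Dividing through by −576 gives the monic gcd x**2 − 2x − 24.

x**2 − 2x − 24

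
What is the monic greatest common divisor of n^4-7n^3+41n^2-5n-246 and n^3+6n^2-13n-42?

Euclidean algorithm in ℚ[n]:
  n^4-7n^3+41n^2-5n-246 = (n-13)(n^3+6n^2-13n-42) + (132n^2-132n-792)
  n^3+6n^2-13n-42 = ((1/132)n+7/132)(132n^2-132n-792) + (0)
Last nonzero remainder: 132n^2-132n-792. Dividing through by 132 gives the monic gcd n^2-n-6.

n^2-n-6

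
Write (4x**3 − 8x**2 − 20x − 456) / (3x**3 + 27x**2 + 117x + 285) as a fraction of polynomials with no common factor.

Repeated division with remainder:
  4x**3 − 8x**2 − 20x − 456 = (4/3)(3x**3 + 27x**2 + 117x + 285) + (−44x**2 − 176x − 836)
  3x**3 + 27x**2 + 117x + 285 = (−(3/44)x − 15/44)(−44x**2 − 176x − 836) + (0)
Last nonzero remainder: −44x**2 − 176x − 836. Dividing through by −44 gives the monic gcd x**2 + 4x + 19.
Cancel x**2 + 4x + 19 from numerator and denominator to get the reduced form.

(4x − 24)/(3x + 15)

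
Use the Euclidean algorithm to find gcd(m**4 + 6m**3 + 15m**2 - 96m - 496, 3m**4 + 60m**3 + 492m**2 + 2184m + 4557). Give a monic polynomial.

Apply the Euclidean algorithm:
  m**4 + 6m**3 + 15m**2 - 96m - 496 = (1/3)(3m**4 + 60m**3 + 492m**2 + 2184m + 4557) + (-14m**3 - 149m**2 - 824m - 2015)
  3m**4 + 60m**3 + 492m**2 + 2184m + 4557 = (-(3/14)m - 393/196)(-14m**3 - 149m**2 - 824m - 2015) + ((3267/196)m**2 + (9801/98)m + 101277/196)
  -14m**3 - 149m**2 - 824m - 2015 = (-(2744/3267)m - 12740/3267)((3267/196)m**2 + (9801/98)m + 101277/196) + (0)
Last nonzero remainder: (3267/196)m**2 + (9801/98)m + 101277/196. Dividing through by 3267/196 gives the monic gcd m**2 + 6m + 31.

m**2 + 6m + 31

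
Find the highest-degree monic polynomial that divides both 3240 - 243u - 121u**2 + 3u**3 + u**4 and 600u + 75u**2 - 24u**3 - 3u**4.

-40 + 3u + u**2

Euclidean algorithm in ℚ[u]:
  u**4 + 3u**3 - 121u**2 - 243u + 3240 = (-1/3)(-3u**4 - 24u**3 + 75u**2 + 600u) + (-5u**3 - 96u**2 - 43u + 3240)
  -3u**4 - 24u**3 + 75u**2 + 600u = ((3/5)u - 168/25)(-5u**3 - 96u**2 - 43u + 3240) + (-(13608/25)u**2 - (40824/25)u + 108864/5)
  -5u**3 - 96u**2 - 43u + 3240 = ((125/13608)u + 25/168)(-(13608/25)u**2 - (40824/25)u + 108864/5) + (0)
Last nonzero remainder: -(13608/25)u**2 - (40824/25)u + 108864/5. Dividing through by -13608/25 gives the monic gcd u**2 + 3u - 40.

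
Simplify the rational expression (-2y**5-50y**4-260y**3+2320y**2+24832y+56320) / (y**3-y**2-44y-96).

(-2y**3-58y**2-556y-1760)/(y+3)

By polynomial division,
  -2y**5-50y**4-260y**3+2320y**2+24832y+56320 = (-2y**2-52y-400)(y**3-y**2-44y-96) + (-560y**2+2240y+17920)
  y**3-y**2-44y-96 = (-(1/560)y-3/560)(-560y**2+2240y+17920) + (0)
Last nonzero remainder: -560y**2+2240y+17920. Dividing through by -560 gives the monic gcd y**2-4y-32.
Cancel y**2-4y-32 from numerator and denominator to get the reduced form.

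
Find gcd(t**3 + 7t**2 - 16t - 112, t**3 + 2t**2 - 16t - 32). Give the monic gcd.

t**2 - 16

By polynomial division,
  t**3 + 7t**2 - 16t - 112 = (t**3 + 2t**2 - 16t - 32) + (5t**2 - 80)
  t**3 + 2t**2 - 16t - 32 = ((1/5)t + 2/5)(5t**2 - 80) + (0)
Last nonzero remainder: 5t**2 - 80. Dividing through by 5 gives the monic gcd t**2 - 16.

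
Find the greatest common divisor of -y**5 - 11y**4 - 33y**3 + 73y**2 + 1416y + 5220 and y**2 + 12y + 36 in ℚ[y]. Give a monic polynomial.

By polynomial division,
  -y**5 - 11y**4 - 33y**3 + 73y**2 + 1416y + 5220 = (-y**3 + y**2 - 9y + 145)(y**2 + 12y + 36) + (0)
The last nonzero remainder y**2 + 12y + 36 is already monic.

y**2 + 12y + 36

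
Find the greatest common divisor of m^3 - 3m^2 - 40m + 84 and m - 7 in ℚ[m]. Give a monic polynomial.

Repeated division with remainder:
  m^3 - 3m^2 - 40m + 84 = (m^2 + 4m - 12)(m - 7) + (0)
The last nonzero remainder m - 7 is already monic.

m - 7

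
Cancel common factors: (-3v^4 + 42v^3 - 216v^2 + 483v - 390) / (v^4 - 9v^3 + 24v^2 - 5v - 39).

(-3v^2 + 21v - 30)/(v^2 - 2v - 3)

Repeated division with remainder:
  -3v^4 + 42v^3 - 216v^2 + 483v - 390 = (-3)(v^4 - 9v^3 + 24v^2 - 5v - 39) + (15v^3 - 144v^2 + 468v - 507)
  v^4 - 9v^3 + 24v^2 - 5v - 39 = ((1/15)v + 1/25)(15v^3 - 144v^2 + 468v - 507) + (-(36/25)v^2 + (252/25)v - 468/25)
  15v^3 - 144v^2 + 468v - 507 = (-(125/12)v + 325/12)(-(36/25)v^2 + (252/25)v - 468/25) + (0)
Last nonzero remainder: -(36/25)v^2 + (252/25)v - 468/25. Dividing through by -36/25 gives the monic gcd v^2 - 7v + 13.
Cancel v^2 - 7v + 13 from numerator and denominator to get the reduced form.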